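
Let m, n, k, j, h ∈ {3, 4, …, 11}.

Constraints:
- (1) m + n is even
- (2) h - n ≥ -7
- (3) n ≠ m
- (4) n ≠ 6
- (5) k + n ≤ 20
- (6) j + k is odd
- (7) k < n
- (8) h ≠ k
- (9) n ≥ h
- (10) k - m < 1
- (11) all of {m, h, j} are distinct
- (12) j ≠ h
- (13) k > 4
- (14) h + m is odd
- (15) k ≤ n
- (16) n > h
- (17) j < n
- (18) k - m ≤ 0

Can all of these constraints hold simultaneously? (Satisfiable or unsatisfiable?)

Satisfiable

The assignment m = 8, n = 10, k = 7, j = 6, h = 5 works:
  constraint 2 holds since h - n = -5.
  constraint 5 holds since k + n = 17.
  constraint 10 holds since k - m = -1.
The rest check out directly.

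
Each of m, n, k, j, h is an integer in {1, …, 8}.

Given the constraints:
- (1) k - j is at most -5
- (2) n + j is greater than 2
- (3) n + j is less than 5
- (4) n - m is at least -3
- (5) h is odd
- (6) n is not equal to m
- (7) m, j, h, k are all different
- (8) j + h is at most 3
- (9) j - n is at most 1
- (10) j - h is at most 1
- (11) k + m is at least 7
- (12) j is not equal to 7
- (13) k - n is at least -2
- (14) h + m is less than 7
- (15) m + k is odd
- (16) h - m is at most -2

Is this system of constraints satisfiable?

Constraints 1, 4, 10, 13, and 16 give k − n ≥ -2, n − m ≥ -3, m − h ≥ 2, h − j ≥ -1, j − k ≥ 5.
Adding all 5 inequalities: the left sides telescope to 0, and the right sides sum to (-2) + (-3) + 2 + (-1) + 5 = 1. So 0 ≥ 1, which is false.

Unsatisfiable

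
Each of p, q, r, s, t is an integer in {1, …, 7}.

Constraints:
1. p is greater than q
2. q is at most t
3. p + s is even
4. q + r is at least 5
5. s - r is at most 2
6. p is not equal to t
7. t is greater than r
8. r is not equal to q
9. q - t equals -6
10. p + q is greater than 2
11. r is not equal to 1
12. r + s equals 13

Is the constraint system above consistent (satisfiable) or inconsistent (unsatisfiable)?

The assignment p = 3, q = 1, r = 6, s = 7, t = 7 works:
  constraint 4 holds since q + r = 7.
  constraint 5 holds since s - r = 1.
The rest check out directly.

Satisfiable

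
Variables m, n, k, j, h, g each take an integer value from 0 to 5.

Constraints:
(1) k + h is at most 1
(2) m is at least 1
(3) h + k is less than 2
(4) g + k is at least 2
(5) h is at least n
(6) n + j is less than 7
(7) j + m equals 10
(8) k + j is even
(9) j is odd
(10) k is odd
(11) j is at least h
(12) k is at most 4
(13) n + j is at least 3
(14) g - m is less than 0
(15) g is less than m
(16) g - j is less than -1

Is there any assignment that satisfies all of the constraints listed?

Setting (m, n, k, j, h, g) = (5, 0, 1, 5, 0, 3) satisfies everything: constraint 1: k + h = 1; constraint 3: h + k = 1, and the others follow.

Satisfiable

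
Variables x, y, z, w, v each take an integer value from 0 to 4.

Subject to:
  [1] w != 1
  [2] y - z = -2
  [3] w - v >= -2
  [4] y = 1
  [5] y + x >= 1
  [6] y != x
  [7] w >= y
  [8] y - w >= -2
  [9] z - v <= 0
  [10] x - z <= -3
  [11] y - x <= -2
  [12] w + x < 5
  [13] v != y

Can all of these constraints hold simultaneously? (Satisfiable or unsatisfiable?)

Constraints 3, 8, 9, 10, and 11 give y − w ≥ -2, w − v ≥ -2, v − z ≥ 0, z − x ≥ 3, x − y ≥ 2.
Adding all 5 inequalities: the left sides telescope to 0, and the right sides sum to (-2) + (-2) + 0 + 3 + 2 = 1. So 0 ≥ 1, which is false.

Unsatisfiable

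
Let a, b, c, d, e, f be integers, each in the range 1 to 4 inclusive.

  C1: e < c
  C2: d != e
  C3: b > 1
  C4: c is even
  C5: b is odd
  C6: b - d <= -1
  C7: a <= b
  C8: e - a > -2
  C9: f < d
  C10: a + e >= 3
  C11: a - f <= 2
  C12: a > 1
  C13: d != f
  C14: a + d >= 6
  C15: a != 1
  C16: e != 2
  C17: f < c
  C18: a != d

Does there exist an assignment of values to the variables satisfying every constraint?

Satisfiable

Take a = 2, b = 3, c = 4, d = 4, e = 3, f = 3. Then constraint 6: b - d = -1; constraint 8: e - a = 1, and every other listed constraint is also met.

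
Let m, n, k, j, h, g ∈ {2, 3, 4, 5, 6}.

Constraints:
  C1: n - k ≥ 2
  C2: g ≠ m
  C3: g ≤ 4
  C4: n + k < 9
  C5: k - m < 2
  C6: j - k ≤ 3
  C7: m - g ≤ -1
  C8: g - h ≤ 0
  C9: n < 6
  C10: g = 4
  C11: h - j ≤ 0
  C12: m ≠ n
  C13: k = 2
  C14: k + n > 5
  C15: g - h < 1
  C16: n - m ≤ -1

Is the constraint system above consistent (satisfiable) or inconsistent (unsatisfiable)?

Constraints 1, 6, 7, 8, 11, and 16 give k − j ≥ -3, j − h ≥ 0, h − g ≥ 0, g − m ≥ 1, m − n ≥ 1, n − k ≥ 2.
Adding all 6 inequalities: the left sides telescope to 0, and the right sides sum to (-3) + 0 + 0 + 1 + 1 + 2 = 1. So 0 ≥ 1, which is false.

Unsatisfiable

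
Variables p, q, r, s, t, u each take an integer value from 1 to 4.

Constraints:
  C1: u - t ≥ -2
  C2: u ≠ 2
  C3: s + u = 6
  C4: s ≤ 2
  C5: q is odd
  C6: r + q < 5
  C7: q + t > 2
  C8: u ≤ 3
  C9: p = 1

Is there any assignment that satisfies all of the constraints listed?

Unsatisfiable

From constraint 4: s ≤ 2. From constraint 8: u ≤ 3. Hence s + u ≤ 5. But constraint 3 requires s + u = 6, and 6 > 5. Contradiction.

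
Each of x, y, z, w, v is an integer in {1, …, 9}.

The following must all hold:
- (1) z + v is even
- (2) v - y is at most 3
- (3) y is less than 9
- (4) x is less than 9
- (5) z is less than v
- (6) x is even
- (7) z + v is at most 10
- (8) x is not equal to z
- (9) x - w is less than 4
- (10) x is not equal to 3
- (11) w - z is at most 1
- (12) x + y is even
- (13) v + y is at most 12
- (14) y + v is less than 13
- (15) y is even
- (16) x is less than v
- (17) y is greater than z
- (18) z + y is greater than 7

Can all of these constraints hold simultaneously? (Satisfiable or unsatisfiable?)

Satisfiable

One satisfying assignment is x = 4, y = 6, z = 2, w = 1, v = 6.
For the less obvious constraints — constraint 2: v - y = 0; constraint 7: z + v = 8 — and the others hold by inspection.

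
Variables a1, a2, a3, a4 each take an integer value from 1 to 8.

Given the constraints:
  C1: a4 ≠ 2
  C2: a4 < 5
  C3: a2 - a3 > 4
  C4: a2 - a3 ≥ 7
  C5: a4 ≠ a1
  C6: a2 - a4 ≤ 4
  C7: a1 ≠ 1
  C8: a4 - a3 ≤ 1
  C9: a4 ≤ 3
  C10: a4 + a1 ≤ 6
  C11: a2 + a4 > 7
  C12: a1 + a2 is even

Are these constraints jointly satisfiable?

Unsatisfiable

Constraints 4, 6, and 8 give a3 − a4 ≥ -1, a4 − a2 ≥ -4, a2 − a3 ≥ 7.
Adding all 3 inequalities: the left sides telescope to 0, and the right sides sum to (-1) + (-4) + 7 = 2. So 0 ≥ 2, which is false.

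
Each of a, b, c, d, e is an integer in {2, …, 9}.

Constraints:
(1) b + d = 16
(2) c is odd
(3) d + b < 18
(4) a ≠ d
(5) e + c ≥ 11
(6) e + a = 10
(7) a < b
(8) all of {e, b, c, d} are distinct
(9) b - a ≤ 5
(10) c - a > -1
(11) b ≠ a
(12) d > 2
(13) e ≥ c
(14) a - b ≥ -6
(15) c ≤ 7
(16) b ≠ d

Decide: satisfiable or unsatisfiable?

Satisfiable

Setting (a, b, c, d, e) = (4, 7, 5, 9, 6) satisfies everything: constraint 1: b + d = 16; constraint 3: d + b = 16, and the others follow.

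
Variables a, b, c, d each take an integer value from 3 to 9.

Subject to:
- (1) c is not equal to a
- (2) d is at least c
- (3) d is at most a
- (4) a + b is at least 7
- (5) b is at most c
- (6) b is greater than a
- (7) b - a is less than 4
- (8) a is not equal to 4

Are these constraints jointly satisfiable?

Unsatisfiable

Constraints 2, 3, 5, and 6 give d ≤ a, a < b, b ≤ c, c ≤ d. Chaining: d ≤ a < b ≤ c ≤ d, which forces d < d — impossible.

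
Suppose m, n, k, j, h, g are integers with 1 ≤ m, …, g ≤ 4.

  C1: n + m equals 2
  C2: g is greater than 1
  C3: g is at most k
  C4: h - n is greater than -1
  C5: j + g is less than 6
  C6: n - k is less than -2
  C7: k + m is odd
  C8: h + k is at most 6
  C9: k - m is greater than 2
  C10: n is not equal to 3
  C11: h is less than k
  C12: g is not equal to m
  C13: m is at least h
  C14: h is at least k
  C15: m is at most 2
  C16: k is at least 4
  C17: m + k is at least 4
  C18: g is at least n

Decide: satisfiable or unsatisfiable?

Unsatisfiable

From constraints 14 and 16: h ≥ k and k ≥ 4, so h ≥ 4. From constraints 13 and 15: h ≤ m and m ≤ 2, so h ≤ 2. But 2 < 4, so no value of h works.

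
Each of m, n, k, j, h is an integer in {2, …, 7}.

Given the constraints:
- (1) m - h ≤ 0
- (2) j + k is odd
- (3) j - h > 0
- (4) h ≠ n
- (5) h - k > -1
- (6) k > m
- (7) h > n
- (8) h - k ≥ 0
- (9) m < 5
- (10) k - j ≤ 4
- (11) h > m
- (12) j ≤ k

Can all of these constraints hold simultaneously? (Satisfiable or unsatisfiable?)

Constraints 3, 8, and 12 give k ≤ h, h < j, j ≤ k. Chaining: k ≤ h < j ≤ k, which forces k < k — impossible.

Unsatisfiable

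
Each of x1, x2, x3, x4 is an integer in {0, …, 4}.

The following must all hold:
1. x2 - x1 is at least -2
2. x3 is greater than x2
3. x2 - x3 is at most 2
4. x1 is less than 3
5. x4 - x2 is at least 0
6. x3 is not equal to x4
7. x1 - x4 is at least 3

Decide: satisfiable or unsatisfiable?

Unsatisfiable

Constraints 1, 5, and 7 give x2 − x1 ≥ -2, x1 − x4 ≥ 3, x4 − x2 ≥ 0.
Adding all 3 inequalities: the left sides telescope to 0, and the right sides sum to (-2) + 3 + 0 = 1. So 0 ≥ 1, which is false.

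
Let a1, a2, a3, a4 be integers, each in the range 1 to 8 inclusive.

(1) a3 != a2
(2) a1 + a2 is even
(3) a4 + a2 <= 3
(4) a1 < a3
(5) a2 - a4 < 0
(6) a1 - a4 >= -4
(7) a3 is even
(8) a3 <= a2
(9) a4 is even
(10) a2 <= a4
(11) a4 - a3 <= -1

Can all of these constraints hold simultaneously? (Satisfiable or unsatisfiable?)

Unsatisfiable

Constraints 8, 10, and 11 give a4 < a3, a3 ≤ a2, a2 ≤ a4. Chaining: a4 < a3 ≤ a2 ≤ a4, which forces a4 < a4 — impossible.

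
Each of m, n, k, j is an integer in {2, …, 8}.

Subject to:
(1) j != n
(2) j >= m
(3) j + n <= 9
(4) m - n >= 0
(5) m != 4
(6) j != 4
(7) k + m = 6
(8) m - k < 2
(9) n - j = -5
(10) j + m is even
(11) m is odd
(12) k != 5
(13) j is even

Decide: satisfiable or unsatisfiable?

Unsatisfiable

Constraint 13 makes j even and constraint 11 makes m odd, so j + m must be odd. Constraint 10 says j + m is even — contradiction.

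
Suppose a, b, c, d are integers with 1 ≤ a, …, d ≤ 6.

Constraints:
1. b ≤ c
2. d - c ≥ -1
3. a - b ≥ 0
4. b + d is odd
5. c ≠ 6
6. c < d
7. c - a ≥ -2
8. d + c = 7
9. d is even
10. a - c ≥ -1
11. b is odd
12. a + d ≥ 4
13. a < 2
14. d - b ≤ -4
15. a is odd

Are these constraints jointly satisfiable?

Unsatisfiable

Constraints 2, 3, 7, and 14 give c − a ≥ -2, a − b ≥ 0, b − d ≥ 4, d − c ≥ -1.
Adding all 4 inequalities: the left sides telescope to 0, and the right sides sum to (-2) + 0 + 4 + (-1) = 1. So 0 ≥ 1, which is false.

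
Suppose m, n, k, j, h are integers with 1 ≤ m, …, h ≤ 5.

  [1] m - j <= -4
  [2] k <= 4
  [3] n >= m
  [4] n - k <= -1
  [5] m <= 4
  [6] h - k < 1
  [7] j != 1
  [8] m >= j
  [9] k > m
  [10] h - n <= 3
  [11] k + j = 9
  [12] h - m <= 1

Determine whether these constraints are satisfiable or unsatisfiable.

Unsatisfiable

From constraint 2: k ≤ 4. From constraints 5 and 8: j ≤ m ≤ 4. Hence k + j ≤ 8. But constraint 11 requires k + j = 9, and 9 > 8. Contradiction.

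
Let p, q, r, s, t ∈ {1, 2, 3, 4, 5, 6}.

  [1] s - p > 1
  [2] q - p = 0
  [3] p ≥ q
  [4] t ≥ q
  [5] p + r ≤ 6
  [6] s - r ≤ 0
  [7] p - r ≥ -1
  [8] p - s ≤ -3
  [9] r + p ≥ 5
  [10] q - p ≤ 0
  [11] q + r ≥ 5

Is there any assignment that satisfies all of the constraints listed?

Constraints 6, 7, and 8 give s − p ≥ 3, p − r ≥ -1, r − s ≥ 0.
Adding all 3 inequalities: the left sides telescope to 0, and the right sides sum to 3 + (-1) + 0 = 2. So 0 ≥ 2, which is false.

Unsatisfiable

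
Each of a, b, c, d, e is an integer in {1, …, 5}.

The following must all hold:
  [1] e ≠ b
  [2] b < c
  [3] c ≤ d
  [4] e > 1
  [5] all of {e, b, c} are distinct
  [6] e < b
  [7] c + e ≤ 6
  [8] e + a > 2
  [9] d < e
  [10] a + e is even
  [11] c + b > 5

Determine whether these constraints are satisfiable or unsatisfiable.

Unsatisfiable

Constraints 2, 3, 6, and 9 give b < c, c ≤ d, d < e, e < b. Chaining: b < c ≤ d < e < b, which forces b < b — impossible.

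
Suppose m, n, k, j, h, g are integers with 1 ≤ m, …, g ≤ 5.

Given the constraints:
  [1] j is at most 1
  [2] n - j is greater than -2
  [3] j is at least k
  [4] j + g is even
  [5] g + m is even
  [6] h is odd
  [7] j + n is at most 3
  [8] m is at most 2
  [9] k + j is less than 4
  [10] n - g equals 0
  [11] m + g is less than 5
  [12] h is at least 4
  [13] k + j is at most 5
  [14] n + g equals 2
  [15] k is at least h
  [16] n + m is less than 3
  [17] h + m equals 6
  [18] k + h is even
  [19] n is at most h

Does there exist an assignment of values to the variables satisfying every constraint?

From constraints 12 and 15: k ≥ h and h ≥ 4, so k ≥ 4. From constraints 1 and 3: k ≤ j and j ≤ 1, so k ≤ 1. But 1 < 4, so no value of k works.

Unsatisfiable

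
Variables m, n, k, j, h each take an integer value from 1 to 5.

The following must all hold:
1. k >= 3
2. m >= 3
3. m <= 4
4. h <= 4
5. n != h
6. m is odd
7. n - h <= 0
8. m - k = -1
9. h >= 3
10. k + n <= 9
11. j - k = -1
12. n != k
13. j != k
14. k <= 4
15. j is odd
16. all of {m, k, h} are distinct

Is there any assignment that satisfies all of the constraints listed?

Constraints 1, 2, 3, 4, 9, and 14 confine each of m, k, h to the 2 values {3, 4}.
Constraint 16 requires all 3 of them to be distinct, but only 2 values are available — impossible by the pigeonhole principle.

Unsatisfiable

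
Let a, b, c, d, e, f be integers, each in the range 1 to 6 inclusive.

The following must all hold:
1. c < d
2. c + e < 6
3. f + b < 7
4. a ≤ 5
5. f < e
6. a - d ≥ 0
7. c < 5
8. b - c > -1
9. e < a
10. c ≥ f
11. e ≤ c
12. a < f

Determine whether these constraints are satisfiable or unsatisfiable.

Constraints 1, 5, 6, 11, and 12 give e ≤ c, c < d, d ≤ a, a < f, f < e. Chaining: e ≤ c < d ≤ a < f < e, which forces e < e — impossible.

Unsatisfiable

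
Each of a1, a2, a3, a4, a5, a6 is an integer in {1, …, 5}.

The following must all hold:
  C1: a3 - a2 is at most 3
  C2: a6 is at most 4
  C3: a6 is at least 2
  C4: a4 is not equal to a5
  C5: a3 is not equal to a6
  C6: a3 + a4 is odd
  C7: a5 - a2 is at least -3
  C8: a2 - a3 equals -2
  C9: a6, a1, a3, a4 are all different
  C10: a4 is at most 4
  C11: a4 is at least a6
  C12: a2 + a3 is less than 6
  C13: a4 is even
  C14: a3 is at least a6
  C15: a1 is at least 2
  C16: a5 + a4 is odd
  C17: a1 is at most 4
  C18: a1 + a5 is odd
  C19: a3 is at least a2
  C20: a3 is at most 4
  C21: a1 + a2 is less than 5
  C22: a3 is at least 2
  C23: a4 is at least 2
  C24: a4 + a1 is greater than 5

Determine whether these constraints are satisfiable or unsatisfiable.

Constraints 2, 3, 10, 15, 17, 20, 22, and 23 confine each of a6, a1, a3, a4 to the 3 values {2, …, 4}.
Constraint 9 requires all 4 of them to be distinct, but only 3 values are available — impossible by the pigeonhole principle.

Unsatisfiable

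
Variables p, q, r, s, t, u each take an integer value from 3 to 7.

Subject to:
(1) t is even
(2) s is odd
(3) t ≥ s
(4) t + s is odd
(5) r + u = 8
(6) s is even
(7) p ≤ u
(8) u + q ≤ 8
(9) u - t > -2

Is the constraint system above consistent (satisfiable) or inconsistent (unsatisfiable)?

Constraint 1 makes t even and constraint 6 makes s even, so t + s must be even. Constraint 4 says t + s is odd — contradiction.

Unsatisfiable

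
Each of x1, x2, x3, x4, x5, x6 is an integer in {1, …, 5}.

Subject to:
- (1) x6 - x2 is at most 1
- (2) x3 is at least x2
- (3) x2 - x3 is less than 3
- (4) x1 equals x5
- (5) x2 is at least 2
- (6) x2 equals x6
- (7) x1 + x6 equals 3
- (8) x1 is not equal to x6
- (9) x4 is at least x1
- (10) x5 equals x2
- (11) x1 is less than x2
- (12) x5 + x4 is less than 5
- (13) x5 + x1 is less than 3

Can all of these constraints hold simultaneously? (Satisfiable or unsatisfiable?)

From constraints 4, 6, and 10, x1 = x5 = x2 = x6, so x1 = x6. But constraint 8 says x1 ≠ x6. Contradiction.

Unsatisfiable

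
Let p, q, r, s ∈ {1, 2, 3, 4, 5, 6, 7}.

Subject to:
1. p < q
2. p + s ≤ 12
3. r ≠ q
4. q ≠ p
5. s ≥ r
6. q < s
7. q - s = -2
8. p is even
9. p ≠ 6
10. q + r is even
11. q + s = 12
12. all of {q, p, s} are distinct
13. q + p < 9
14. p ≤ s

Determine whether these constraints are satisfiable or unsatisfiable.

Try p = 2, q = 5, r = 3, s = 7.
Check constraint 2: p + s = 9; constraint 7: q - s = -2; constraint 11: q + s = 12. The remaining constraints are straightforward to verify.

Satisfiable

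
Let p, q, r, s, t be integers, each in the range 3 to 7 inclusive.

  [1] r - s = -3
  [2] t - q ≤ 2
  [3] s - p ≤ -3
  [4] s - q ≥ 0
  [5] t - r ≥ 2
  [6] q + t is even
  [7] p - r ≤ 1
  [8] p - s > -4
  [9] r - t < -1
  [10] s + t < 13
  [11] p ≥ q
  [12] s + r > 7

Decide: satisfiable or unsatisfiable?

Unsatisfiable

Constraints 2, 3, 4, 5, and 7 give s − q ≥ 0, q − t ≥ -2, t − r ≥ 2, r − p ≥ -1, p − s ≥ 3.
Adding all 5 inequalities: the left sides telescope to 0, and the right sides sum to 0 + (-2) + 2 + (-1) + 3 = 2. So 0 ≥ 2, which is false.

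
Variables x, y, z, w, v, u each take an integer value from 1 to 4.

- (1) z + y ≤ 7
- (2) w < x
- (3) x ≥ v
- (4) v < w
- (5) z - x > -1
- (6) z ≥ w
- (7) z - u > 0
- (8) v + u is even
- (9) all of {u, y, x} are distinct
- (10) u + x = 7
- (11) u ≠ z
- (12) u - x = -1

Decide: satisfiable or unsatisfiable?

Satisfiable

The assignment x = 4, y = 1, z = 4, w = 2, v = 1, u = 3 works:
  constraint 1 holds since z + y = 5.
  constraint 5 holds since z - x = 0.
  constraint 7 holds since z - u = 1.
The rest check out directly.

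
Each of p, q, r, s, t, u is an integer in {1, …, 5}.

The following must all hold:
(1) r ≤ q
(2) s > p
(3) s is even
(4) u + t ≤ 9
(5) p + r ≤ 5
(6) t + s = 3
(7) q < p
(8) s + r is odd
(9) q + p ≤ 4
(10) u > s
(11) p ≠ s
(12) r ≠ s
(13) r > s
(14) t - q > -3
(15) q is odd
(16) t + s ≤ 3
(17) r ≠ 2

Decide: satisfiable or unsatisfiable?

Constraints 1, 2, 7, and 13 give p < s, s < r, r ≤ q, q < p. Chaining: p < s < r ≤ q < p, which forces p < p — impossible.

Unsatisfiable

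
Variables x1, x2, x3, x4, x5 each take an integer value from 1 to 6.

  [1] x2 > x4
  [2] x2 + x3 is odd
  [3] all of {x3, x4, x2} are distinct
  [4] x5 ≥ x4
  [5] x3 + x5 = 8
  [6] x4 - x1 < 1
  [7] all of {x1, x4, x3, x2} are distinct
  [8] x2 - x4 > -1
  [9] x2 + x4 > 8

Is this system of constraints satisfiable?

Satisfiable

Try x1 = 6, x2 = 5, x3 = 2, x4 = 4, x5 = 6.
Check constraint 5: x3 + x5 = 8; constraint 6: x4 - x1 = -2; constraint 8: x2 - x4 = 1. The remaining constraints are straightforward to verify.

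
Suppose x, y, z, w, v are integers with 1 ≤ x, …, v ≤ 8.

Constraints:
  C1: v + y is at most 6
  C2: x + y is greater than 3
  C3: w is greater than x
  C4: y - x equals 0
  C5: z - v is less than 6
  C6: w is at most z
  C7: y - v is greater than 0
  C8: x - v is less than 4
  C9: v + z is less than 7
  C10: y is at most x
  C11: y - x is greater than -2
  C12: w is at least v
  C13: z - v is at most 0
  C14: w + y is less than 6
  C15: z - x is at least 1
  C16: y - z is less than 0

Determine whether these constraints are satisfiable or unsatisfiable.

Unsatisfiable

Constraints 3, 6, 7, 10, and 13 give x < w, w ≤ z, z ≤ v, v < y, y ≤ x. Chaining: x < w ≤ z ≤ v < y ≤ x, which forces x < x — impossible.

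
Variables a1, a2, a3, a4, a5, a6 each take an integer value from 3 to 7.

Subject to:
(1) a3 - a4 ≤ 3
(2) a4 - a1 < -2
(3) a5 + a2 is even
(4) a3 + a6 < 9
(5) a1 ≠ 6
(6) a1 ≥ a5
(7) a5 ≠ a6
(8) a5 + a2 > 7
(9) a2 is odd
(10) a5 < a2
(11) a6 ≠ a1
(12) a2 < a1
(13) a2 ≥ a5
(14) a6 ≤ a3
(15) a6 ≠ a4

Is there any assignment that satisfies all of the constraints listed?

Take a1 = 7, a2 = 5, a3 = 4, a4 = 3, a5 = 3, a6 = 4. Then constraint 1: a3 - a4 = 1; constraint 2: a4 - a1 = -4, and every other listed constraint is also met.

Satisfiable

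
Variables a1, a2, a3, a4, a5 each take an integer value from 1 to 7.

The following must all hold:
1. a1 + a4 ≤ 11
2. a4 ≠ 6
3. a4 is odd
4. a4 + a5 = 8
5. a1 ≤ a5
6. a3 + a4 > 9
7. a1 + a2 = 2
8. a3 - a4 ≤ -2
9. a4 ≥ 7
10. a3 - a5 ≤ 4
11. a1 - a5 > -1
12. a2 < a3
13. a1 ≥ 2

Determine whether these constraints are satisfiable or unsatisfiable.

Unsatisfiable

From constraint 9: a4 ≥ 7. From constraints 5 and 13: a5 ≥ a1 ≥ 2. Hence a4 + a5 ≥ 9. But constraint 4 requires a4 + a5 = 8, and 8 < 9. Contradiction.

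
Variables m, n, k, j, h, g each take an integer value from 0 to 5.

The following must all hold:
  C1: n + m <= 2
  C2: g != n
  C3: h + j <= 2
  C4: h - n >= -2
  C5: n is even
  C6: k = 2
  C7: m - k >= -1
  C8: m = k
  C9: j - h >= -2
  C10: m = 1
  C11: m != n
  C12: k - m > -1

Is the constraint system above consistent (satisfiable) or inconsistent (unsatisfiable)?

Unsatisfiable

Constraint 10 fixes m = 1 and constraint 6 fixes k = 2, but constraint 8 requires m = k. Since 1 ≠ 2, contradiction.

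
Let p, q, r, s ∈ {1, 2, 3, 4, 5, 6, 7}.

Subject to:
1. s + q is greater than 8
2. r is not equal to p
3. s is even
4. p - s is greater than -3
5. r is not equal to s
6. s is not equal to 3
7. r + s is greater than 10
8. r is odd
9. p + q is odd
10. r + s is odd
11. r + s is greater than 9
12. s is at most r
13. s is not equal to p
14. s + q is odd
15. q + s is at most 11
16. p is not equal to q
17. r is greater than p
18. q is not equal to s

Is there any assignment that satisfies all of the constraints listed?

Satisfiable

Try p = 2, q = 7, r = 7, s = 4.
Check constraint 1: s + q = 11; constraint 4: p - s = -2. The remaining constraints are straightforward to verify.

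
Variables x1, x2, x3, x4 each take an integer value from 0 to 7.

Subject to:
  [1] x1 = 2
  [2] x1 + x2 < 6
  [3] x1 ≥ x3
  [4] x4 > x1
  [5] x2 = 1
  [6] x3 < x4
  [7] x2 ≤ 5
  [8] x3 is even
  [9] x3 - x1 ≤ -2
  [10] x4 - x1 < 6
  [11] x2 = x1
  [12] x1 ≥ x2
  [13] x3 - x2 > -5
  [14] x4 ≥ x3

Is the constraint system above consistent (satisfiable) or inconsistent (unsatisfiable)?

Unsatisfiable

Constraint 5 fixes x2 = 1 and constraint 1 fixes x1 = 2, but constraint 11 requires x2 = x1. Since 1 ≠ 2, contradiction.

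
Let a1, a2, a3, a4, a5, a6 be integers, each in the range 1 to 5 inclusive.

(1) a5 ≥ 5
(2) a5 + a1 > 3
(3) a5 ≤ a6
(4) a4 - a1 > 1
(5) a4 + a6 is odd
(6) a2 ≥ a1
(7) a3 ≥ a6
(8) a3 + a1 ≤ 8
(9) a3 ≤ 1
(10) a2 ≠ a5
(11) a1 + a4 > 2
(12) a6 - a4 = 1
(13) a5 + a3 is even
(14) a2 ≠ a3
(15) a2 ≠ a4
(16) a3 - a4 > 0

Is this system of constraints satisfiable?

Unsatisfiable

From constraints 1 and 3: a6 ≥ a5 and a5 ≥ 5, so a6 ≥ 5. From constraints 7 and 9: a6 ≤ a3 and a3 ≤ 1, so a6 ≤ 1. But 1 < 5, so no value of a6 works.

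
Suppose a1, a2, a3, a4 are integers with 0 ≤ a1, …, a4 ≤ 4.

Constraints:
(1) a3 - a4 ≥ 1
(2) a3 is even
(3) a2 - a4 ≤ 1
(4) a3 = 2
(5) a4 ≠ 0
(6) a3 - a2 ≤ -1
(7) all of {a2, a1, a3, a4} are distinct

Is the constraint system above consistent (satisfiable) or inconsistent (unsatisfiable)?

Constraints 1, 3, and 6 give a4 − a2 ≥ -1, a2 − a3 ≥ 1, a3 − a4 ≥ 1.
Adding all 3 inequalities: the left sides telescope to 0, and the right sides sum to (-1) + 1 + 1 = 1. So 0 ≥ 1, which is false.

Unsatisfiable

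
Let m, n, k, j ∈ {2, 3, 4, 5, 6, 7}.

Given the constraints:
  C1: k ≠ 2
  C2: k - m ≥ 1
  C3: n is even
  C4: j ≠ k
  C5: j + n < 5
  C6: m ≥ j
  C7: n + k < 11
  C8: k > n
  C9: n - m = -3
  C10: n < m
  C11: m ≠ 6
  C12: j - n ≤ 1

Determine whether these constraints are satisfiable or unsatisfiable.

Satisfiable

Try m = 5, n = 2, k = 6, j = 2.
Check constraint 2: k - m = 1; constraint 5: j + n = 4. The remaining constraints are straightforward to verify.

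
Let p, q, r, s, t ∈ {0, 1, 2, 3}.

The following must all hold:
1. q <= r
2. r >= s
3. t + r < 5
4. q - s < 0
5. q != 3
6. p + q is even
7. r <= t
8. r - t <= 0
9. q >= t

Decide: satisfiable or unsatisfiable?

Constraints 2, 4, 7, and 9 give s ≤ r, r ≤ t, t ≤ q, q < s. Chaining: s ≤ r ≤ t ≤ q < s, which forces s < s — impossible.

Unsatisfiable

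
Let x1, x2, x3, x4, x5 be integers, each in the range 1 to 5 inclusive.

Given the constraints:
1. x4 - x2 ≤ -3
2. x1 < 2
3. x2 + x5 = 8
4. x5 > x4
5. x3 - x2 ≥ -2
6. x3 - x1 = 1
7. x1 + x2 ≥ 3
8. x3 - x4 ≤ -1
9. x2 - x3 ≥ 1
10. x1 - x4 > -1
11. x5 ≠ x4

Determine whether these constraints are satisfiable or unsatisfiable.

Constraints 1, 5, and 8 give x3 − x2 ≥ -2, x2 − x4 ≥ 3, x4 − x3 ≥ 1.
Adding all 3 inequalities: the left sides telescope to 0, and the right sides sum to (-2) + 3 + 1 = 2. So 0 ≥ 2, which is false.

Unsatisfiable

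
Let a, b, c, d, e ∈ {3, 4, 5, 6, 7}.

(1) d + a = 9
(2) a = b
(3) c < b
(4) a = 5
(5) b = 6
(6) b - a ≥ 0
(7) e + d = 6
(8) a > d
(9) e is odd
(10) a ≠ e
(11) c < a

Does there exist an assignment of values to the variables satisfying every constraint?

Unsatisfiable

Constraint 4 fixes a = 5 and constraint 5 fixes b = 6, but constraint 2 requires a = b. Since 5 ≠ 6, contradiction.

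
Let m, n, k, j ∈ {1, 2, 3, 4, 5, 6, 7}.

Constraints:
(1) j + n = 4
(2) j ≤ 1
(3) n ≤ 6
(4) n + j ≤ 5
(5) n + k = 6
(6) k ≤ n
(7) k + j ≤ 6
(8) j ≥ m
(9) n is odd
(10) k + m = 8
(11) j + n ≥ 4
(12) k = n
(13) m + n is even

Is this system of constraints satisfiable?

Unsatisfiable

From constraints 3 and 6: k ≤ n ≤ 6. From constraints 2 and 8: m ≤ j ≤ 1. Hence k + m ≤ 7. But constraint 10 requires k + m = 8, and 8 > 7. Contradiction.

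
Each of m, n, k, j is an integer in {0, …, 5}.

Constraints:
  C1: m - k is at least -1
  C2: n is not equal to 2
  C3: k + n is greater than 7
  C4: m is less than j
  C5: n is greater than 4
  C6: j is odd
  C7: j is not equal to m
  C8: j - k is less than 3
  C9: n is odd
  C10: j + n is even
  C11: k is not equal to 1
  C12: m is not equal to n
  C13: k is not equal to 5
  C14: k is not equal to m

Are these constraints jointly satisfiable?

Take m = 4, n = 5, k = 3, j = 5. Then constraint 1: m - k = 1; constraint 3: k + n = 8, and every other listed constraint is also met.

Satisfiable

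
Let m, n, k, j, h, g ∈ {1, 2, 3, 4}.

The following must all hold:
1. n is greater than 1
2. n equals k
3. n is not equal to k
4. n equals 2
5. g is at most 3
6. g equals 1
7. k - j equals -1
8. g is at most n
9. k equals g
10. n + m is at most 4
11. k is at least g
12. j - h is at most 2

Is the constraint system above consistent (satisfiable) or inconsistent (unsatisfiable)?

Constraint 4 fixes n = 2 and constraint 6 fixes g = 1. Constraints 2 and 9 give n = k = g, so n = g. But 2 ≠ 1 — contradiction.

Unsatisfiable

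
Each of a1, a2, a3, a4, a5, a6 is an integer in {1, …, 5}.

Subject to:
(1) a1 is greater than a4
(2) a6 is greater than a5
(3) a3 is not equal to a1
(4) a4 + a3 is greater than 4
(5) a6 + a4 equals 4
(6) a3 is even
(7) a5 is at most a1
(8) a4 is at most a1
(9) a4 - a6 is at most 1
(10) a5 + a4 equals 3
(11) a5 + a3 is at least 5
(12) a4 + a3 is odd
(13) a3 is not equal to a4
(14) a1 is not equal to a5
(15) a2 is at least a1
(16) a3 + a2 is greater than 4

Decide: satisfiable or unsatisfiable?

Setting (a1, a2, a3, a4, a5, a6) = (3, 3, 4, 1, 2, 3) satisfies everything: constraint 4: a4 + a3 = 5; constraint 5: a6 + a4 = 4; constraint 9: a4 - a6 = -2, and the others follow.

Satisfiable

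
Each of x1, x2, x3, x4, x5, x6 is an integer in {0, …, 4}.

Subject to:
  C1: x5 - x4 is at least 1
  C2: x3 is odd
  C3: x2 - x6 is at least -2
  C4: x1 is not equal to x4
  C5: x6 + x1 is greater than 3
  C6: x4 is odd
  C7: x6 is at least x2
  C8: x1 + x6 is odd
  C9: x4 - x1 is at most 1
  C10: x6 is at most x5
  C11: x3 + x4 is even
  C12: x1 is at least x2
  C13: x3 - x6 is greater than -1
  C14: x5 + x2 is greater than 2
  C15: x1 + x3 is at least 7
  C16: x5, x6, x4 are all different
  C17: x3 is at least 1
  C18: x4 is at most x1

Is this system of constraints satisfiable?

Satisfiable

The assignment x1 = 4, x2 = 1, x3 = 3, x4 = 3, x5 = 4, x6 = 1 works:
  constraint 1 holds since x5 - x4 = 1.
  constraint 3 holds since x2 - x6 = 0.
The rest check out directly.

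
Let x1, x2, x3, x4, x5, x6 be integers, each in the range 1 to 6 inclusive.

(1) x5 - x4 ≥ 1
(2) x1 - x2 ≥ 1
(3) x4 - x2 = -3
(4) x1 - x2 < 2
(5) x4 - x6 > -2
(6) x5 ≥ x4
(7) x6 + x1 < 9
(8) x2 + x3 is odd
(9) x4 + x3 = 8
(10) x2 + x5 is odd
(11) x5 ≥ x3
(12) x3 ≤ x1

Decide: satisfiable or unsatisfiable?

Satisfiable

One satisfying assignment is x1 = 6, x2 = 5, x3 = 6, x4 = 2, x5 = 6, x6 = 2.
For the less obvious constraints — constraint 1: x5 - x4 = 4; constraint 2: x1 - x2 = 1; constraint 3: x4 - x2 = -3 — and the others hold by inspection.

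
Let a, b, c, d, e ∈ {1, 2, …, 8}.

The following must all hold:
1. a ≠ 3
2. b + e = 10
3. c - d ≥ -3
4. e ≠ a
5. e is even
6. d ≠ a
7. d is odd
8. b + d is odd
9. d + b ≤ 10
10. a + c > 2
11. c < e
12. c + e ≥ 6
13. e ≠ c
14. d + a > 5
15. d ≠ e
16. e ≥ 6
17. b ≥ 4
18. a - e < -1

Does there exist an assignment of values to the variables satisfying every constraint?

Try a = 2, b = 4, c = 2, d = 5, e = 6.
Check constraint 2: b + e = 10; constraint 3: c - d = -3; constraint 9: d + b = 9. The remaining constraints are straightforward to verify.

Satisfiable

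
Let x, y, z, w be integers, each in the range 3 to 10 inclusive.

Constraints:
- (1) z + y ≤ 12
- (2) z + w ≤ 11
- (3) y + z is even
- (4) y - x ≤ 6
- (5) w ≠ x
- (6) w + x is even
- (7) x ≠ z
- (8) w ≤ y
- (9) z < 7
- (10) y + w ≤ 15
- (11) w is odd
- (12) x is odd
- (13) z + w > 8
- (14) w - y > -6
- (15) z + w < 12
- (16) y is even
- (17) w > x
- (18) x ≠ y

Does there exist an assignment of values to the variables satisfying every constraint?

Take x = 3, y = 8, z = 4, w = 5. Then constraint 1: z + y = 12; constraint 2: z + w = 9; constraint 4: y - x = 5, and every other listed constraint is also met.

Satisfiable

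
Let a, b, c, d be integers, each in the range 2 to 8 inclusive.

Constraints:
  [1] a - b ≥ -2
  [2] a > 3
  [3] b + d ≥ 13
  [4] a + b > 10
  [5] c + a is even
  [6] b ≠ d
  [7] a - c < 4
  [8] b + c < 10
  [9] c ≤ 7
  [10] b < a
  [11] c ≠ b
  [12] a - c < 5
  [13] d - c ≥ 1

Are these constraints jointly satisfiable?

One satisfying assignment is a = 6, b = 5, c = 4, d = 8.
For the less obvious constraints — constraint 1: a - b = 1; constraint 3: b + d = 13; constraint 4: a + b = 11 — and the others hold by inspection.

Satisfiable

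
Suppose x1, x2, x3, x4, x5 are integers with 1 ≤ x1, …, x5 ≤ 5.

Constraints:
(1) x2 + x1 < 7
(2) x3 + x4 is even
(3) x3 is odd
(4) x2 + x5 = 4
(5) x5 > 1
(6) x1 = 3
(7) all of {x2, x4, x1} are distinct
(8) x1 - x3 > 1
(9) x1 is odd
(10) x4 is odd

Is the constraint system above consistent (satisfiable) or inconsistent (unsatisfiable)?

Take x1 = 3, x2 = 1, x3 = 1, x4 = 5, x5 = 3. Then constraint 1: x2 + x1 = 4; constraint 4: x2 + x5 = 4; constraint 8: x1 - x3 = 2, and every other listed constraint is also met.

Satisfiable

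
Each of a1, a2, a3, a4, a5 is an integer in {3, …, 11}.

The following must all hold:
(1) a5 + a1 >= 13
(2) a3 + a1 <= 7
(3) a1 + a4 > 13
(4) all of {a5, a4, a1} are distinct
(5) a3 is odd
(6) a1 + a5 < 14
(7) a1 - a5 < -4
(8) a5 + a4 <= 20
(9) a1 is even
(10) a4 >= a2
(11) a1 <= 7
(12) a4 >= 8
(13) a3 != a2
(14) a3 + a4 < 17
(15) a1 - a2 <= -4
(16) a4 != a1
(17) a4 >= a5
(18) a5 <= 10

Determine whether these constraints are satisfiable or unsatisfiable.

Satisfiable

Try a1 = 4, a2 = 11, a3 = 3, a4 = 11, a5 = 9.
Check constraint 1: a5 + a1 = 13; constraint 2: a3 + a1 = 7. The remaining constraints are straightforward to verify.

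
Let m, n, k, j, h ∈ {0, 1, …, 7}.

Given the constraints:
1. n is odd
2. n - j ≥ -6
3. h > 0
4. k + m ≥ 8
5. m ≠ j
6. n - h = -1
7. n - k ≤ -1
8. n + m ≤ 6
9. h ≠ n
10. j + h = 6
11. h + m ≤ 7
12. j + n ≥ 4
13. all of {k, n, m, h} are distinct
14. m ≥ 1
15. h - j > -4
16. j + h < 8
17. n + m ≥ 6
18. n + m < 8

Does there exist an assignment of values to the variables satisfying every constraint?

One satisfying assignment is m = 5, n = 1, k = 4, j = 4, h = 2.
For the less obvious constraints — constraint 2: n - j = -3; constraint 4: k + m = 9 — and the others hold by inspection.

Satisfiable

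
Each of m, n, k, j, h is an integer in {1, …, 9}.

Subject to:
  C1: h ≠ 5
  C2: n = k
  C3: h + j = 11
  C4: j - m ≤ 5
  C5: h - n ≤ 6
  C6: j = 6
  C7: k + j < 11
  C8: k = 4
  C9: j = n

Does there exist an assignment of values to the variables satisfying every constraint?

Unsatisfiable

Constraint 6 fixes j = 6 and constraint 8 fixes k = 4. Constraints 2 and 9 give j = n = k, so j = k. But 6 ≠ 4 — contradiction.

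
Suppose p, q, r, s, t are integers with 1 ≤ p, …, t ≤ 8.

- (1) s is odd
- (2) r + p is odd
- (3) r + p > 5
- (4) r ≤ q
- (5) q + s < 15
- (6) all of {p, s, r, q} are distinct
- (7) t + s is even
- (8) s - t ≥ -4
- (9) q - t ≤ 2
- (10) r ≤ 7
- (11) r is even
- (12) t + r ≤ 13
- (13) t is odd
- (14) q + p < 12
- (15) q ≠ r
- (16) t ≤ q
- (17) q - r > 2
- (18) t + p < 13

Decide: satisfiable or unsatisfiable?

Satisfiable

Setting (p, q, r, s, t) = (3, 7, 4, 5, 7) satisfies everything: constraint 3: r + p = 7; constraint 5: q + s = 12, and the others follow.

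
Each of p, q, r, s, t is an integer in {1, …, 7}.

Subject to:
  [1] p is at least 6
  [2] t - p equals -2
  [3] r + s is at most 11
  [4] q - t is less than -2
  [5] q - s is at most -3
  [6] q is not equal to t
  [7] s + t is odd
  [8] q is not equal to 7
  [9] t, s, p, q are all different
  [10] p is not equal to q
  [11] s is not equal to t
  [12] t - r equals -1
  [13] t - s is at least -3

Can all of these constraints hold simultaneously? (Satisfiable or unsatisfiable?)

Satisfiable

Setting (p, q, r, s, t) = (6, 1, 5, 5, 4) satisfies everything: constraint 2: t - p = -2; constraint 3: r + s = 10, and the others follow.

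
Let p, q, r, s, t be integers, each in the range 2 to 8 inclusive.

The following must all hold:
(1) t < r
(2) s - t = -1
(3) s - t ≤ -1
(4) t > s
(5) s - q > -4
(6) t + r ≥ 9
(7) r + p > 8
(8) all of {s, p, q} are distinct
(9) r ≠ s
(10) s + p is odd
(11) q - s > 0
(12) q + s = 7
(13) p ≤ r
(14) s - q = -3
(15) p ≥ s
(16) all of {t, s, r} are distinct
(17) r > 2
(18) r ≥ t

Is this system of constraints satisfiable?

Satisfiable

Setting (p, q, r, s, t) = (3, 5, 8, 2, 3) satisfies everything: constraint 2: s - t = -1; constraint 3: s - t = -1, and the others follow.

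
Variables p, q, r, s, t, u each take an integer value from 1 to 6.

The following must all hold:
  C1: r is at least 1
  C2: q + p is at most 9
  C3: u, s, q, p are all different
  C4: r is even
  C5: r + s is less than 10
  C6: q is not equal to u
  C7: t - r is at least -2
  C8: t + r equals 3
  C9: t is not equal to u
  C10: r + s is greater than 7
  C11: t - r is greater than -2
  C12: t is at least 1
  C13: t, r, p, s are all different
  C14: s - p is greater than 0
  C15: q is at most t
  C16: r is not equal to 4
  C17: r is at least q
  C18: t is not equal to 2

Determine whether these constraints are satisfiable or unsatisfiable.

Setting (p, q, r, s, t, u) = (5, 1, 2, 6, 1, 4) satisfies everything: constraint 2: q + p = 6; constraint 5: r + s = 8, and the others follow.

Satisfiable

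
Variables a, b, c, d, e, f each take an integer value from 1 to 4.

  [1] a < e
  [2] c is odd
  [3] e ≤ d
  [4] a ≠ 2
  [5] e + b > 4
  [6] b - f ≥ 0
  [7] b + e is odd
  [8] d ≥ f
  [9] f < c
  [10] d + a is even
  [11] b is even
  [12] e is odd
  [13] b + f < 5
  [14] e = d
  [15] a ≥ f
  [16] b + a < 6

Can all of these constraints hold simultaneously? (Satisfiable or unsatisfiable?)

Try a = 1, b = 2, c = 3, d = 3, e = 3, f = 1.
Check constraint 5: e + b = 5; constraint 6: b - f = 1. The remaining constraints are straightforward to verify.

Satisfiable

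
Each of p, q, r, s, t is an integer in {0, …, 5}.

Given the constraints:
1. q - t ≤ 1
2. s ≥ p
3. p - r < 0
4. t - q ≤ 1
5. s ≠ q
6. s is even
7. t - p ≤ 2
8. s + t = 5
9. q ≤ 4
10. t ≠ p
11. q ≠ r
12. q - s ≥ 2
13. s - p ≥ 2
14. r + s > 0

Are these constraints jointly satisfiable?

Unsatisfiable

Constraints 1, 7, 12, and 13 give q − s ≥ 2, s − p ≥ 2, p − t ≥ -2, t − q ≥ -1.
Adding all 4 inequalities: the left sides telescope to 0, and the right sides sum to 2 + 2 + (-2) + (-1) = 1. So 0 ≥ 1, which is false.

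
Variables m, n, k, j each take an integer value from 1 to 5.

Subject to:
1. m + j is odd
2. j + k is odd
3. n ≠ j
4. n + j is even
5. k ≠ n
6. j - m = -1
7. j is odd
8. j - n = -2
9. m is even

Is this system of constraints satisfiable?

Satisfiable

Setting (m, n, k, j) = (2, 3, 4, 1) satisfies everything: constraint 6: j - m = -1; constraint 8: j - n = -2, and the others follow.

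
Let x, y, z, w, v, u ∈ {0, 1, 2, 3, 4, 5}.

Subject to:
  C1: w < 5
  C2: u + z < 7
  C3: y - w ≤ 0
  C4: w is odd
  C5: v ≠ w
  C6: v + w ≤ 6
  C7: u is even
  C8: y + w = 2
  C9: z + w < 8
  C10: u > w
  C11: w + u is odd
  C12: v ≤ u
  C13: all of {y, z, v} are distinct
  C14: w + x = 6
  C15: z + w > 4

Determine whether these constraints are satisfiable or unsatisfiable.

Take x = 5, y = 1, z = 4, w = 1, v = 2, u = 2. Then constraint 2: u + z = 6; constraint 3: y - w = 0; constraint 6: v + w = 3, and every other listed constraint is also met.

Satisfiable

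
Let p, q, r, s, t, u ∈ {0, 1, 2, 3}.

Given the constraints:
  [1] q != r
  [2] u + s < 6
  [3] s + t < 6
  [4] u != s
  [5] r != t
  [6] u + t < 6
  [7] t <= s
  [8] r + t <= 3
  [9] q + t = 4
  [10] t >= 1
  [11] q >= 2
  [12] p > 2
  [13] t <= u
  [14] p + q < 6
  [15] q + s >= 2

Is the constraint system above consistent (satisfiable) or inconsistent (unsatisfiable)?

Setting (p, q, r, s, t, u) = (3, 2, 1, 2, 2, 3) satisfies everything: constraint 2: u + s = 5; constraint 3: s + t = 4, and the others follow.

Satisfiable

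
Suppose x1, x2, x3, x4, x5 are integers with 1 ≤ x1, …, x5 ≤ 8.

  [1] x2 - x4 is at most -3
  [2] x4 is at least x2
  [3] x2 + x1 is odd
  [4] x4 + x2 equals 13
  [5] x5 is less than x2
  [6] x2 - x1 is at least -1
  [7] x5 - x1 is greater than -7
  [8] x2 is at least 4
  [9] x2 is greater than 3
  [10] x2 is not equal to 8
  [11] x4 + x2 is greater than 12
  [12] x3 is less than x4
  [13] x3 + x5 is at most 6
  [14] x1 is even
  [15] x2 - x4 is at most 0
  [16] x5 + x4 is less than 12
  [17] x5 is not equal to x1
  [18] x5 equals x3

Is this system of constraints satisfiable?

Satisfiable

The assignment x1 = 6, x2 = 5, x3 = 2, x4 = 8, x5 = 2 works:
  constraint 1 holds since x2 - x4 = -3.
  constraint 4 holds since x4 + x2 = 13.
  constraint 6 holds since x2 - x1 = -1.
The rest check out directly.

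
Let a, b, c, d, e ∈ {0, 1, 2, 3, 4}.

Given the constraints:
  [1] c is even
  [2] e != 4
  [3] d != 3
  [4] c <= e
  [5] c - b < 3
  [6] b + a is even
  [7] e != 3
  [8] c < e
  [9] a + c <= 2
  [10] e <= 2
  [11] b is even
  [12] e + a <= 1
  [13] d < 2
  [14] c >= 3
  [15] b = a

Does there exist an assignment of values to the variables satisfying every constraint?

Unsatisfiable

From constraint 14: c ≥ 3. From constraints 4 and 10: c ≤ e and e ≤ 2, so c ≤ 2. But 2 < 3, so no value of c works.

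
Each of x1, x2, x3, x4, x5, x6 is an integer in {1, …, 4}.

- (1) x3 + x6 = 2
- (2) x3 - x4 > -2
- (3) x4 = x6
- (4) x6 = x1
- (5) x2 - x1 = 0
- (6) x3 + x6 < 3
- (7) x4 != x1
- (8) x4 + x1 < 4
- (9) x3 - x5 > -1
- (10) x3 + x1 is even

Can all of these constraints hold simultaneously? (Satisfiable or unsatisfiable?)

From constraints 3 and 4, x4 = x6 = x1, so x4 = x1. But constraint 7 says x4 ≠ x1. Contradiction.

Unsatisfiable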